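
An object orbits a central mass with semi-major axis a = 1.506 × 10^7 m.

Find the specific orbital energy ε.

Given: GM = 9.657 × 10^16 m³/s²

ε = −GM / (2a).
ε = −9.657e+16 / (2 · 1.506e+07) J/kg ≈ -3.206e+09 J/kg = -3.206 GJ/kg.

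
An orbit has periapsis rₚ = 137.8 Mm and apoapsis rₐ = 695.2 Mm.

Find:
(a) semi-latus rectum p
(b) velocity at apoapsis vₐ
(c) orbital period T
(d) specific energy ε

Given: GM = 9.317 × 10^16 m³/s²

Convert to SI: rₚ = 137.8 Mm = 1.378e+08 m; rₐ = 695.2 Mm = 6.952e+08 m.
(a) From a = (rₚ + rₐ)/2 = 4.165e+08 m and e = (rₐ − rₚ)/(rₐ + rₚ) = 0.669148, p = a(1 − e²) = 4.165e+08 · (1 − (0.669148)²) ≈ 2.3e+08 m
(b) With a = (rₚ + rₐ)/2 = 4.165e+08 m, vₐ = √(GM (2/rₐ − 1/a)) = √(9.317e+16 · (2/6.952e+08 − 1/4.165e+08)) m/s ≈ 6659 m/s
(c) With a = (rₚ + rₐ)/2 = 4.165e+08 m, T = 2π √(a³/GM) = 2π √((4.165e+08)³/9.317e+16) s ≈ 1.75e+05 s
(d) With a = (rₚ + rₐ)/2 = 4.165e+08 m, ε = −GM/(2a) = −9.317e+16/(2 · 4.165e+08) J/kg ≈ -1.118e+08 J/kg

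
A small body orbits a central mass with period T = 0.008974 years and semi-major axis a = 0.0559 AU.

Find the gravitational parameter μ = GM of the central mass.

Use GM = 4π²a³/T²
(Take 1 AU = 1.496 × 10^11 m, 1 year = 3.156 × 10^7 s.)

Convert to SI: T = 0.008974 years = 283219 s; a = 0.0559 AU = 8.36264e+09 m.
GM = 4π² · a³ / T².
GM = 4π² · (8.36264e+09)³ / (283219)² m³/s² ≈ 2.878e+20 m³/s² = 2.878 × 10^20 m³/s².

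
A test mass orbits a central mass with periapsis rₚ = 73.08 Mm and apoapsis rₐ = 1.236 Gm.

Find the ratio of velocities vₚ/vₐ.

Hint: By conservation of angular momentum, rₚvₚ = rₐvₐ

Convert to SI: rₚ = 73.08 Mm = 7.308e+07 m; rₐ = 1.236 Gm = 1.236e+09 m.
Conservation of angular momentum gives rₚvₚ = rₐvₐ, so vₚ/vₐ = rₐ/rₚ.
vₚ/vₐ = 1.236e+09 / 7.308e+07 ≈ 16.91.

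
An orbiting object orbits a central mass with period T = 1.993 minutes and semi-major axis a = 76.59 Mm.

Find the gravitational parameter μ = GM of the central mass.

Convert to SI: T = 1.993 minutes = 119.58 s; a = 76.59 Mm = 7.659e+07 m.
GM = 4π² · a³ / T².
GM = 4π² · (7.659e+07)³ / (119.58)² m³/s² ≈ 1.24e+21 m³/s² = 1.24 × 10^21 m³/s².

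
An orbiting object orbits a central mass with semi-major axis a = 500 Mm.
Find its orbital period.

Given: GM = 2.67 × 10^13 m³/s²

Convert to SI: a = 500 Mm = 5e+08 m.
Kepler's third law: T = 2π √(a³ / GM).
Substituting a = 5e+08 m and GM = 2.67e+13 m³/s²:
T = 2π √((5e+08)³ / 2.67e+13) s
T ≈ 1.36e+07 s = 157.3 days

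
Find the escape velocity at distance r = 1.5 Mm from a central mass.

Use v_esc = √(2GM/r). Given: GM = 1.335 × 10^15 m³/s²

Convert to SI: r = 1.5 Mm = 1.5e+06 m.
Escape velocity comes from setting total energy to zero: ½v² − GM/r = 0 ⇒ v_esc = √(2GM / r).
v_esc = √(2 · 1.335e+15 / 1.5e+06) m/s ≈ 4.219e+04 m/s = 42.19 km/s.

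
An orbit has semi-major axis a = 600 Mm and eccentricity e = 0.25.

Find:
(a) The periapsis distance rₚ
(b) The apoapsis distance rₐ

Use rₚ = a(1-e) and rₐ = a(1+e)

Convert to SI: a = 600 Mm = 6e+08 m.
(a) rₚ = a(1 − e) = 6e+08 · (1 − 0.25) = 6e+08 · 0.75 ≈ 4.5e+08 m = 450 Mm.
(b) rₐ = a(1 + e) = 6e+08 · (1 + 0.25) = 6e+08 · 1.25 ≈ 7.5e+08 m = 750 Mm.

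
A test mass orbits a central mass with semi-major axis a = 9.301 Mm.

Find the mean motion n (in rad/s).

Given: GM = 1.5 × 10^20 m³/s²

Convert to SI: a = 9.301 Mm = 9.301e+06 m.
n = √(GM / a³).
n = √(1.5e+20 / (9.301e+06)³) rad/s ≈ 0.4318 rad/s.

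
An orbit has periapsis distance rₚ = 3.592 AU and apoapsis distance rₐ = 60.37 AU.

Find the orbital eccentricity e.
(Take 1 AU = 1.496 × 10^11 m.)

Convert to SI: rₚ = 3.592 AU = 5.37363e+11 m; rₐ = 60.37 AU = 9.03135e+12 m.
e = (rₐ − rₚ) / (rₐ + rₚ).
e = (9.03135e+12 − 5.37363e+11) / (9.03135e+12 + 5.37363e+11) = 8.49399e+12 / 9.56872e+12 ≈ 0.8877.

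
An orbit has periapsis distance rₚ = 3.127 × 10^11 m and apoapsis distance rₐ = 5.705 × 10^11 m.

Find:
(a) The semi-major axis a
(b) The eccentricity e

(a) a = (rₚ + rₐ) / 2 = (3.127e+11 + 5.705e+11) / 2 ≈ 4.416e+11 m = 4.416 × 10^11 m.
(b) e = (rₐ − rₚ) / (rₐ + rₚ) = (5.705e+11 − 3.127e+11) / (5.705e+11 + 3.127e+11) ≈ 0.2919.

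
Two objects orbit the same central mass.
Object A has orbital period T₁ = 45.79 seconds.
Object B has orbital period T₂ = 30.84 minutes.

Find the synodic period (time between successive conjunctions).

Convert to SI: T₂ = 30.84 minutes = 1850.4 s.
T_syn = |T₁ · T₂ / (T₁ − T₂)|.
T_syn = |45.79 · 1850.4 / (45.79 − 1850.4)| s ≈ 46.95 s = 46.95 seconds.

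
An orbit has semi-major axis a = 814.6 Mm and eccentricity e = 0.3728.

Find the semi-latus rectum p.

Convert to SI: a = 814.6 Mm = 8.146e+08 m.
p = a (1 − e²).
p = 8.146e+08 · (1 − (0.3728)²) = 8.146e+08 · 0.86102 ≈ 7.014e+08 m = 701.4 Mm.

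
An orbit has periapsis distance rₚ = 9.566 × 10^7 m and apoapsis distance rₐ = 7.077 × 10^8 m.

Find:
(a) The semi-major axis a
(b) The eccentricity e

(a) a = (rₚ + rₐ) / 2 = (9.566e+07 + 7.077e+08) / 2 ≈ 4.017e+08 m = 4.017 × 10^8 m.
(b) e = (rₐ − rₚ) / (rₐ + rₚ) = (7.077e+08 − 9.566e+07) / (7.077e+08 + 9.566e+07) ≈ 0.7619.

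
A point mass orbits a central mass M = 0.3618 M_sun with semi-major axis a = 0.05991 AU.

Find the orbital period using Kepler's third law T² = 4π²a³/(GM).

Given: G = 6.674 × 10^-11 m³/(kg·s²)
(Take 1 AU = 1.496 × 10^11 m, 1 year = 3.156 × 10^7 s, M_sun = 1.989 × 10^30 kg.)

Convert to SI: a = 0.05991 AU = 8.96254e+09 m; M = 0.3618 M_sun = 7.1962e+29 kg.
GM = G · M = 6.674e-11 · 7.1962e+29 = 4.80275e+19 m³/s².
Kepler's third law: T = 2π √(a³ / GM).
Substituting a = 8.96254e+09 m and GM = 4.80275e+19 m³/s²:
T = 2π √((8.96254e+09)³ / 4.80275e+19) s
T ≈ 7.693e+05 s = 0.02437 years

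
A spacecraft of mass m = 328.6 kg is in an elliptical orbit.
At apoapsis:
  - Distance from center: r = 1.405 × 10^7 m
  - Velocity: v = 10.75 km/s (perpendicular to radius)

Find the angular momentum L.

Convert to SI: v = 10.75 km/s = 10750 m/s.
Since v is perpendicular to r, L = m · v · r.
L = 328.6 · 10750 · 1.405e+07 kg·m²/s ≈ 4.963e+13 kg·m²/s.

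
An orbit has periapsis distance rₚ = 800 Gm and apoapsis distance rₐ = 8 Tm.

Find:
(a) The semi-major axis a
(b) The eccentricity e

Convert to SI: rₚ = 800 Gm = 8e+11 m; rₐ = 8 Tm = 8e+12 m.
(a) a = (rₚ + rₐ) / 2 = (8e+11 + 8e+12) / 2 ≈ 4.4e+12 m = 4.4 Tm.
(b) e = (rₐ − rₚ) / (rₐ + rₚ) = (8e+12 − 8e+11) / (8e+12 + 8e+11) ≈ 0.8182.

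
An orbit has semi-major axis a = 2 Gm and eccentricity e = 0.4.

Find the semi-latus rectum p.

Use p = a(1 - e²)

Convert to SI: a = 2 Gm = 2e+09 m.
p = a (1 − e²).
p = 2e+09 · (1 − (0.4)²) = 2e+09 · 0.84 ≈ 1.68e+09 m = 1.68 Gm.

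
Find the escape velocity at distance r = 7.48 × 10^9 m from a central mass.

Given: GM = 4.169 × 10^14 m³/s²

Escape velocity comes from setting total energy to zero: ½v² − GM/r = 0 ⇒ v_esc = √(2GM / r).
v_esc = √(2 · 4.169e+14 / 7.48e+09) m/s ≈ 333.9 m/s = 333.9 m/s.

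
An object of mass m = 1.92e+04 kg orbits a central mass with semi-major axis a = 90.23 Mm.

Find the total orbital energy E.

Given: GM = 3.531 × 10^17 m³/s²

Convert to SI: a = 90.23 Mm = 9.023e+07 m.
E = −GMm / (2a).
E = −3.531e+17 · 1.92e+04 / (2 · 9.023e+07) J ≈ -3.757e+13 J = -37.57 TJ.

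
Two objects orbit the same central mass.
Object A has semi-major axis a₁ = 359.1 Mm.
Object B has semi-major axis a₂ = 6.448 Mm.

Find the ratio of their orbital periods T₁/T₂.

Convert to SI: a₁ = 359.1 Mm = 3.591e+08 m; a₂ = 6.448 Mm = 6.448e+06 m.
From Kepler's third law, (T₁/T₂)² = (a₁/a₂)³, so T₁/T₂ = (a₁/a₂)^(3/2).
a₁/a₂ = 3.591e+08 / 6.448e+06 = 55.6917.
T₁/T₂ = (55.6917)^(3/2) ≈ 415.6.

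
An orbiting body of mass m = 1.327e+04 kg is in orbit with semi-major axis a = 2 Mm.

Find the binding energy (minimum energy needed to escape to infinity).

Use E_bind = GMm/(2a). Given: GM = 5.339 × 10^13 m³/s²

Convert to SI: a = 2 Mm = 2e+06 m.
Total orbital energy is E = −GMm/(2a); binding energy is E_bind = −E = GMm/(2a).
E_bind = 5.339e+13 · 1.327e+04 / (2 · 2e+06) J ≈ 1.771e+11 J = 177.1 GJ.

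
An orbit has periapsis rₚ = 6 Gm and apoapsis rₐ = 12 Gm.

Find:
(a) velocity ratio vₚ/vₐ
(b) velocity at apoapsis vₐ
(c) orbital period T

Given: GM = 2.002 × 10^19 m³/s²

Convert to SI: rₚ = 6 Gm = 6e+09 m; rₐ = 12 Gm = 1.2e+10 m.
(a) Conservation of angular momentum (rₚvₚ = rₐvₐ) gives vₚ/vₐ = rₐ/rₚ = 1.2e+10/6e+09 ≈ 2
(b) With a = (rₚ + rₐ)/2 = 9e+09 m, vₐ = √(GM (2/rₐ − 1/a)) = √(2.002e+19 · (2/1.2e+10 − 1/9e+09)) m/s ≈ 3.335e+04 m/s
(c) With a = (rₚ + rₐ)/2 = 9e+09 m, T = 2π √(a³/GM) = 2π √((9e+09)³/2.002e+19) s ≈ 1.199e+06 s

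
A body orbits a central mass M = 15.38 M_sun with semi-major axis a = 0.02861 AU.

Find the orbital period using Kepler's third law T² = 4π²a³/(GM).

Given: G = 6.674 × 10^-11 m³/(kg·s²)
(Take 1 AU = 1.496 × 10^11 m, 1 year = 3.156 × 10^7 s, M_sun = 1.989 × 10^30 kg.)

Convert to SI: a = 0.02861 AU = 4.28006e+09 m; M = 15.38 M_sun = 3.05908e+31 kg.
GM = G · M = 6.674e-11 · 3.05908e+31 = 2.04163e+21 m³/s².
Kepler's third law: T = 2π √(a³ / GM).
Substituting a = 4.28006e+09 m and GM = 2.04163e+21 m³/s²:
T = 2π √((4.28006e+09)³ / 2.04163e+21) s
T ≈ 3.894e+04 s = 0.001234 years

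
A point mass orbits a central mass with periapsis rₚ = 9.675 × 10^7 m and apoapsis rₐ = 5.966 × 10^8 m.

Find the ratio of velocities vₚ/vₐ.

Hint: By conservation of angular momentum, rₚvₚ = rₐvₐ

Conservation of angular momentum gives rₚvₚ = rₐvₐ, so vₚ/vₐ = rₐ/rₚ.
vₚ/vₐ = 5.966e+08 / 9.675e+07 ≈ 6.166.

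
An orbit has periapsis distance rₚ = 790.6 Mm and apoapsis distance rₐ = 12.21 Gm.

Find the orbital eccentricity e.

Convert to SI: rₚ = 790.6 Mm = 7.906e+08 m; rₐ = 12.21 Gm = 1.221e+10 m.
e = (rₐ − rₚ) / (rₐ + rₚ).
e = (1.221e+10 − 7.906e+08) / (1.221e+10 + 7.906e+08) = 1.14194e+10 / 1.30006e+10 ≈ 0.8784.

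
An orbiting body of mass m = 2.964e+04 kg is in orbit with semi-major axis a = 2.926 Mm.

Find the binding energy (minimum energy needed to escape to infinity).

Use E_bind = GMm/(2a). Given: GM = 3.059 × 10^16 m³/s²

Convert to SI: a = 2.926 Mm = 2.926e+06 m.
Total orbital energy is E = −GMm/(2a); binding energy is E_bind = −E = GMm/(2a).
E_bind = 3.059e+16 · 2.964e+04 / (2 · 2.926e+06) J ≈ 1.549e+14 J = 154.9 TJ.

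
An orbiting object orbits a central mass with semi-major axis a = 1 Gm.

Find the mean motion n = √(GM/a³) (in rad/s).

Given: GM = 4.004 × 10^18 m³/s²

Convert to SI: a = 1 Gm = 1e+09 m.
n = √(GM / a³).
n = √(4.004e+18 / (1e+09)³) rad/s ≈ 6.328e-05 rad/s.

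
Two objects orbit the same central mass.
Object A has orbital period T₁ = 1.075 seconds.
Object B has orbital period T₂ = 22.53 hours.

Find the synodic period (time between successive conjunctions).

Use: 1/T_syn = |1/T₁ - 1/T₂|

Convert to SI: T₂ = 22.53 hours = 81108 s.
T_syn = |T₁ · T₂ / (T₁ − T₂)|.
T_syn = |1.075 · 81108 / (1.075 − 81108)| s ≈ 1.075 s = 1.075 seconds.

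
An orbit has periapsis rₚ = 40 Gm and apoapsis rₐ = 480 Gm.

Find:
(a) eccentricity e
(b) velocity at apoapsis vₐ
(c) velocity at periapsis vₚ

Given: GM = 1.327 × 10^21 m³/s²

Convert to SI: rₚ = 40 Gm = 4e+10 m; rₐ = 480 Gm = 4.8e+11 m.
(a) e = (rₐ − rₚ)/(rₐ + rₚ) = (4.8e+11 − 4e+10)/(4.8e+11 + 4e+10) ≈ 0.8462
(b) With a = (rₚ + rₐ)/2 = 2.6e+11 m, vₐ = √(GM (2/rₐ − 1/a)) = √(1.327e+21 · (2/4.8e+11 − 1/2.6e+11)) m/s ≈ 2.062e+04 m/s
(c) With a = (rₚ + rₐ)/2 = 2.6e+11 m, vₚ = √(GM (2/rₚ − 1/a)) = √(1.327e+21 · (2/4e+10 − 1/2.6e+11)) m/s ≈ 2.475e+05 m/s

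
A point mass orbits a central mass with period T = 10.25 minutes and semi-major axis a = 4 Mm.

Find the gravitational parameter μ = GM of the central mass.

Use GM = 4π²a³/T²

Convert to SI: T = 10.25 minutes = 615 s; a = 4 Mm = 4e+06 m.
GM = 4π² · a³ / T².
GM = 4π² · (4e+06)³ / (615)² m³/s² ≈ 6.68e+15 m³/s² = 6.68 × 10^15 m³/s².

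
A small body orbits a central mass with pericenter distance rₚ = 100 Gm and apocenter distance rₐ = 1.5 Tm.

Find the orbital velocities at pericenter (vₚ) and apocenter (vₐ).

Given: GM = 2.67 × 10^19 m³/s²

Convert to SI: rₚ = 100 Gm = 1e+11 m; rₐ = 1.5 Tm = 1.5e+12 m.
Use the vis-viva equation v² = GM(2/r − 1/a) with a = (rₚ + rₐ)/2 = (1e+11 + 1.5e+12)/2 = 8e+11 m.
vₚ = √(GM · (2/rₚ − 1/a)) = √(2.67e+19 · (2/1e+11 − 1/8e+11)) m/s ≈ 2.237e+04 m/s = 22.37 km/s.
vₐ = √(GM · (2/rₐ − 1/a)) = √(2.67e+19 · (2/1.5e+12 − 1/8e+11)) m/s ≈ 1492 m/s = 1.492 km/s.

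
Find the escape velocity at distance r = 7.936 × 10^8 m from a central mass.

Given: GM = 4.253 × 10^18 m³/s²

Escape velocity comes from setting total energy to zero: ½v² − GM/r = 0 ⇒ v_esc = √(2GM / r).
v_esc = √(2 · 4.253e+18 / 7.936e+08) m/s ≈ 1.035e+05 m/s = 103.5 km/s.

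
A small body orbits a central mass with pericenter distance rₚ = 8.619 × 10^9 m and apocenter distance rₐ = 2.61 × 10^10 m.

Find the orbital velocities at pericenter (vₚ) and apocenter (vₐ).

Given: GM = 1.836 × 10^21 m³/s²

Use the vis-viva equation v² = GM(2/r − 1/a) with a = (rₚ + rₐ)/2 = (8.619e+09 + 2.61e+10)/2 = 1.73595e+10 m.
vₚ = √(GM · (2/rₚ − 1/a)) = √(1.836e+21 · (2/8.619e+09 − 1/1.73595e+10)) m/s ≈ 5.659e+05 m/s = 565.9 km/s.
vₐ = √(GM · (2/rₐ − 1/a)) = √(1.836e+21 · (2/2.61e+10 − 1/1.73595e+10)) m/s ≈ 1.869e+05 m/s = 186.9 km/s.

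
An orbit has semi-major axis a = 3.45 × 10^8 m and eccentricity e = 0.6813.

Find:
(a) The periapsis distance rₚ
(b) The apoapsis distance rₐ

(a) rₚ = a(1 − e) = 3.45e+08 · (1 − 0.6813) = 3.45e+08 · 0.3187 ≈ 1.1e+08 m = 1.1 × 10^8 m.
(b) rₐ = a(1 + e) = 3.45e+08 · (1 + 0.6813) = 3.45e+08 · 1.6813 ≈ 5.8e+08 m = 5.8 × 10^8 m.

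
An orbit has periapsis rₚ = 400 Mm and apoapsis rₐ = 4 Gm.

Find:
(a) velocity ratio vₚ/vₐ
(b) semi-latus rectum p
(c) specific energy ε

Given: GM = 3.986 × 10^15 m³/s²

Convert to SI: rₚ = 400 Mm = 4e+08 m; rₐ = 4 Gm = 4e+09 m.
(a) Conservation of angular momentum (rₚvₚ = rₐvₐ) gives vₚ/vₐ = rₐ/rₚ = 4e+09/4e+08 ≈ 10
(b) From a = (rₚ + rₐ)/2 = 2.2e+09 m and e = (rₐ − rₚ)/(rₐ + rₚ) = 0.818182, p = a(1 − e²) = 2.2e+09 · (1 − (0.818182)²) ≈ 7.273e+08 m
(c) With a = (rₚ + rₐ)/2 = 2.2e+09 m, ε = −GM/(2a) = −3.986e+15/(2 · 2.2e+09) J/kg ≈ -9.059e+05 J/kg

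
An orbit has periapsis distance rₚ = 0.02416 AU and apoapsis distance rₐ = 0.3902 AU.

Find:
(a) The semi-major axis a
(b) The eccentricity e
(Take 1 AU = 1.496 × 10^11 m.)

Convert to SI: rₚ = 0.02416 AU = 3.61434e+09 m; rₐ = 0.3902 AU = 5.83739e+10 m.
(a) a = (rₚ + rₐ) / 2 = (3.61434e+09 + 5.83739e+10) / 2 ≈ 3.099e+10 m = 0.2072 AU.
(b) e = (rₐ − rₚ) / (rₐ + rₚ) = (5.83739e+10 − 3.61434e+09) / (5.83739e+10 + 3.61434e+09) ≈ 0.8834.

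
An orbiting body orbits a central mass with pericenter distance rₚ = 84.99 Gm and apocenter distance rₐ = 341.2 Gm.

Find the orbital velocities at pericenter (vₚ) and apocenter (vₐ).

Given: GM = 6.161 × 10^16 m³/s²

Convert to SI: rₚ = 84.99 Gm = 8.499e+10 m; rₐ = 341.2 Gm = 3.412e+11 m.
Use the vis-viva equation v² = GM(2/r − 1/a) with a = (rₚ + rₐ)/2 = (8.499e+10 + 3.412e+11)/2 = 2.13095e+11 m.
vₚ = √(GM · (2/rₚ − 1/a)) = √(6.161e+16 · (2/8.499e+10 − 1/2.13095e+11)) m/s ≈ 1077 m/s = 1.077 km/s.
vₐ = √(GM · (2/rₐ − 1/a)) = √(6.161e+16 · (2/3.412e+11 − 1/2.13095e+11)) m/s ≈ 268.4 m/s = 268.4 m/s.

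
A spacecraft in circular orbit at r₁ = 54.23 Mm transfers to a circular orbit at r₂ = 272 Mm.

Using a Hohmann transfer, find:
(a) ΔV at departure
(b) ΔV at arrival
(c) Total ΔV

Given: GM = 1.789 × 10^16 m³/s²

Convert to SI: r₁ = 54.23 Mm = 5.423e+07 m; r₂ = 272 Mm = 2.72e+08 m.
Transfer semi-major axis: a_t = (r₁ + r₂)/2 = (5.423e+07 + 2.72e+08)/2 = 1.63115e+08 m.
Circular speeds: v₁ = √(GM/r₁) = 18162.9 m/s, v₂ = √(GM/r₂) = 8110 m/s.
Transfer speeds (vis-viva v² = GM(2/r − 1/a_t)): v₁ᵗ = 23454.3 m/s, v₂ᵗ = 4676.21 m/s.
(a) ΔV₁ = |v₁ᵗ − v₁| ≈ 5291 m/s = 5.291 km/s.
(b) ΔV₂ = |v₂ − v₂ᵗ| ≈ 3434 m/s = 3.434 km/s.
(c) ΔV_total = ΔV₁ + ΔV₂ ≈ 8725 m/s = 8.725 km/s.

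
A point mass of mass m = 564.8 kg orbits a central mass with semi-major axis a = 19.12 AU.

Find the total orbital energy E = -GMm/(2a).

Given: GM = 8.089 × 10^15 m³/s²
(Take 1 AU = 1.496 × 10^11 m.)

Convert to SI: a = 19.12 AU = 2.86035e+12 m.
E = −GMm / (2a).
E = −8.089e+15 · 564.8 / (2 · 2.86035e+12) J ≈ -7.986e+05 J = -798.6 kJ.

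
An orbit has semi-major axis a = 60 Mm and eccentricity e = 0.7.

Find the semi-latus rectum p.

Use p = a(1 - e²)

Convert to SI: a = 60 Mm = 6e+07 m.
p = a (1 − e²).
p = 6e+07 · (1 − (0.7)²) = 6e+07 · 0.51 ≈ 3.06e+07 m = 30.6 Mm.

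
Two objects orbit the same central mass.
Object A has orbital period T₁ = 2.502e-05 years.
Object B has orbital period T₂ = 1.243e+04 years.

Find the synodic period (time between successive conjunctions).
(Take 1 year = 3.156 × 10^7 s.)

Convert to SI: T₁ = 2.502e-05 years = 789.631 s; T₂ = 1.243e+04 years = 3.92291e+11 s.
T_syn = |T₁ · T₂ / (T₁ − T₂)|.
T_syn = |789.631 · 3.92291e+11 / (789.631 − 3.92291e+11)| s ≈ 789.6 s = 2.502e-05 years.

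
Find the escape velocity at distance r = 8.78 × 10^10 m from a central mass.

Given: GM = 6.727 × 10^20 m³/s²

Escape velocity comes from setting total energy to zero: ½v² − GM/r = 0 ⇒ v_esc = √(2GM / r).
v_esc = √(2 · 6.727e+20 / 8.78e+10) m/s ≈ 1.238e+05 m/s = 123.8 km/s.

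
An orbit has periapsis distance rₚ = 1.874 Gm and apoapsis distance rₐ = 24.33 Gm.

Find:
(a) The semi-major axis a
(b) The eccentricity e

Convert to SI: rₚ = 1.874 Gm = 1.874e+09 m; rₐ = 24.33 Gm = 2.433e+10 m.
(a) a = (rₚ + rₐ) / 2 = (1.874e+09 + 2.433e+10) / 2 ≈ 1.31e+10 m = 13.1 Gm.
(b) e = (rₐ − rₚ) / (rₐ + rₚ) = (2.433e+10 − 1.874e+09) / (2.433e+10 + 1.874e+09) ≈ 0.857.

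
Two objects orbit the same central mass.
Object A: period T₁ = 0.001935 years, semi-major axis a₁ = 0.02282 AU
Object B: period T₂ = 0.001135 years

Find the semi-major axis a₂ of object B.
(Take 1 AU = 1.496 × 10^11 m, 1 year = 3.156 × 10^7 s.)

Convert to SI: T₁ = 0.001935 years = 61068.6 s; a₁ = 0.02282 AU = 3.41387e+09 m; T₂ = 0.001135 years = 35820.6 s.
Kepler's third law: (T₁/T₂)² = (a₁/a₂)³ ⇒ a₂ = a₁ · (T₂/T₁)^(2/3).
T₂/T₁ = 35820.6 / 61068.6 = 0.586563.
a₂ = 3.41387e+09 · (0.586563)^(2/3) m ≈ 2.392e+09 m = 0.01599 AU.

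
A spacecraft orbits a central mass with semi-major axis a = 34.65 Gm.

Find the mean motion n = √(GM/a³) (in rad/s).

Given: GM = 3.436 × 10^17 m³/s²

Convert to SI: a = 34.65 Gm = 3.465e+10 m.
n = √(GM / a³).
n = √(3.436e+17 / (3.465e+10)³) rad/s ≈ 9.088e-08 rad/s.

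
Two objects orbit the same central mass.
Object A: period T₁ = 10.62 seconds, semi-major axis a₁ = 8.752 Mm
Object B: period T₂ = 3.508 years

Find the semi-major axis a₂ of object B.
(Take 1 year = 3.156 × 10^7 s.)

Convert to SI: a₁ = 8.752 Mm = 8.752e+06 m; T₂ = 3.508 years = 1.10712e+08 s.
Kepler's third law: (T₁/T₂)² = (a₁/a₂)³ ⇒ a₂ = a₁ · (T₂/T₁)^(2/3).
T₂/T₁ = 1.10712e+08 / 10.62 = 1.04249e+07.
a₂ = 8.752e+06 · (1.04249e+07)^(2/3) m ≈ 4.177e+11 m = 417.7 Gm.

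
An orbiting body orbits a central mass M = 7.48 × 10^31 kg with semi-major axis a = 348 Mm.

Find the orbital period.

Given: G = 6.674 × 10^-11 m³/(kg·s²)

Convert to SI: a = 348 Mm = 3.48e+08 m.
GM = G · M = 6.674e-11 · 7.48e+31 = 4.99215e+21 m³/s².
Kepler's third law: T = 2π √(a³ / GM).
Substituting a = 3.48e+08 m and GM = 4.99215e+21 m³/s²:
T = 2π √((3.48e+08)³ / 4.99215e+21) s
T ≈ 577.3 s = 9.622 minutes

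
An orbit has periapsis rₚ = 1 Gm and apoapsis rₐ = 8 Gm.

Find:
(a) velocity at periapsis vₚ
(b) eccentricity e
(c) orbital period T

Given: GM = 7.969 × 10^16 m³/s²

Convert to SI: rₚ = 1 Gm = 1e+09 m; rₐ = 8 Gm = 8e+09 m.
(a) With a = (rₚ + rₐ)/2 = 4.5e+09 m, vₚ = √(GM (2/rₚ − 1/a)) = √(7.969e+16 · (2/1e+09 − 1/4.5e+09)) m/s ≈ 1.19e+04 m/s
(b) e = (rₐ − rₚ)/(rₐ + rₚ) = (8e+09 − 1e+09)/(8e+09 + 1e+09) ≈ 0.7778
(c) With a = (rₚ + rₐ)/2 = 4.5e+09 m, T = 2π √(a³/GM) = 2π √((4.5e+09)³/7.969e+16) s ≈ 6.719e+06 s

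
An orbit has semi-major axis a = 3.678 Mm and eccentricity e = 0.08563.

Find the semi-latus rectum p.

Convert to SI: a = 3.678 Mm = 3.678e+06 m.
p = a (1 − e²).
p = 3.678e+06 · (1 − (0.08563)²) = 3.678e+06 · 0.992668 ≈ 3.651e+06 m = 3.651 Mm.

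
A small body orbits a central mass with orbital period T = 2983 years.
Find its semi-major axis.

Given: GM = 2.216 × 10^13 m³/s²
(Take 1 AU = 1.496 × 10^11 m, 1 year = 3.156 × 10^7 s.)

Convert to SI: T = 2983 years = 9.41435e+10 s.
Invert Kepler's third law: a = (GM · T² / (4π²))^(1/3).
Substituting T = 9.41435e+10 s and GM = 2.216e+13 m³/s²:
a = (2.216e+13 · (9.41435e+10)² / (4π²))^(1/3) m
a ≈ 1.707e+11 m = 1.141 AU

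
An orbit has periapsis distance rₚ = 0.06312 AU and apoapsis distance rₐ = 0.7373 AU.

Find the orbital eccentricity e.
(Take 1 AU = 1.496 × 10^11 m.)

Convert to SI: rₚ = 0.06312 AU = 9.44275e+09 m; rₐ = 0.7373 AU = 1.103e+11 m.
e = (rₐ − rₚ) / (rₐ + rₚ).
e = (1.103e+11 − 9.44275e+09) / (1.103e+11 + 9.44275e+09) = 1.00857e+11 / 1.19743e+11 ≈ 0.8423.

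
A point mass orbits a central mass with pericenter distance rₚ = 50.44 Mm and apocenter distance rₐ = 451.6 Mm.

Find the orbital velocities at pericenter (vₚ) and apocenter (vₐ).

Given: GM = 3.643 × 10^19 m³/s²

Convert to SI: rₚ = 50.44 Mm = 5.044e+07 m; rₐ = 451.6 Mm = 4.516e+08 m.
Use the vis-viva equation v² = GM(2/r − 1/a) with a = (rₚ + rₐ)/2 = (5.044e+07 + 4.516e+08)/2 = 2.5102e+08 m.
vₚ = √(GM · (2/rₚ − 1/a)) = √(3.643e+19 · (2/5.044e+07 − 1/2.5102e+08)) m/s ≈ 1.14e+06 m/s = 1140 km/s.
vₐ = √(GM · (2/rₐ − 1/a)) = √(3.643e+19 · (2/4.516e+08 − 1/2.5102e+08)) m/s ≈ 1.273e+05 m/s = 127.3 km/s.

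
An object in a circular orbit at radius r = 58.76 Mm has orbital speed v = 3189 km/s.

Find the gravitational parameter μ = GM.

Convert to SI: r = 58.76 Mm = 5.876e+07 m; v = 3189 km/s = 3.189e+06 m/s.
For a circular orbit v² = GM/r, so GM = v² · r.
GM = (3.189e+06)² · 5.876e+07 m³/s² ≈ 5.976e+20 m³/s² = 5.976 × 10^20 m³/s².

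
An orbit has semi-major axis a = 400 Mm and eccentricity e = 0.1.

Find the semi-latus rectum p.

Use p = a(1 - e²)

Convert to SI: a = 400 Mm = 4e+08 m.
p = a (1 − e²).
p = 4e+08 · (1 − (0.1)²) = 4e+08 · 0.99 ≈ 3.96e+08 m = 396 Mm.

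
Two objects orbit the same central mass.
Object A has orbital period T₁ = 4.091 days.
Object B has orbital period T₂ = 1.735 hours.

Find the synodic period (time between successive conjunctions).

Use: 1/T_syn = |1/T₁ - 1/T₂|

Convert to SI: T₁ = 4.091 days = 353462 s; T₂ = 1.735 hours = 6246 s.
T_syn = |T₁ · T₂ / (T₁ − T₂)|.
T_syn = |353462 · 6246 / (353462 − 6246)| s ≈ 6358 s = 1.766 hours.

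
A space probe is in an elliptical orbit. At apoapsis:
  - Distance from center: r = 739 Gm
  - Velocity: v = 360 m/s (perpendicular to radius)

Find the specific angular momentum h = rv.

Convert to SI: r = 739 Gm = 7.39e+11 m.
With v perpendicular to r, h = r · v.
h = 7.39e+11 · 360 m²/s ≈ 2.66e+14 m²/s.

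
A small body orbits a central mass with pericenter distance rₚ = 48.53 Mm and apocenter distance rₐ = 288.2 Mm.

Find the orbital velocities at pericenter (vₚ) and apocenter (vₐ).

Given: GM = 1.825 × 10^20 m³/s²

Convert to SI: rₚ = 48.53 Mm = 4.853e+07 m; rₐ = 288.2 Mm = 2.882e+08 m.
Use the vis-viva equation v² = GM(2/r − 1/a) with a = (rₚ + rₐ)/2 = (4.853e+07 + 2.882e+08)/2 = 1.68365e+08 m.
vₚ = √(GM · (2/rₚ − 1/a)) = √(1.825e+20 · (2/4.853e+07 − 1/1.68365e+08)) m/s ≈ 2.537e+06 m/s = 2537 km/s.
vₐ = √(GM · (2/rₐ − 1/a)) = √(1.825e+20 · (2/2.882e+08 − 1/1.68365e+08)) m/s ≈ 4.272e+05 m/s = 427.2 km/s.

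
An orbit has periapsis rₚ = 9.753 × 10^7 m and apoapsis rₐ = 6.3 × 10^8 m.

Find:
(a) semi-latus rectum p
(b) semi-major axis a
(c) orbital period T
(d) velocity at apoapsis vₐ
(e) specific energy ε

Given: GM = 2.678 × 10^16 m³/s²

(a) From a = (rₚ + rₐ)/2 = 3.63765e+08 m and e = (rₐ − rₚ)/(rₐ + rₚ) = 0.731887, p = a(1 − e²) = 3.63765e+08 · (1 − (0.731887)²) ≈ 1.689e+08 m
(b) a = (rₚ + rₐ)/2 = (9.753e+07 + 6.3e+08)/2 ≈ 3.638e+08 m
(c) With a = (rₚ + rₐ)/2 = 3.63765e+08 m, T = 2π √(a³/GM) = 2π √((3.63765e+08)³/2.678e+16) s ≈ 2.664e+05 s
(d) With a = (rₚ + rₐ)/2 = 3.63765e+08 m, vₐ = √(GM (2/rₐ − 1/a)) = √(2.678e+16 · (2/6.3e+08 − 1/3.63765e+08)) m/s ≈ 3376 m/s
(e) With a = (rₚ + rₐ)/2 = 3.63765e+08 m, ε = −GM/(2a) = −2.678e+16/(2 · 3.63765e+08) J/kg ≈ -3.681e+07 J/kg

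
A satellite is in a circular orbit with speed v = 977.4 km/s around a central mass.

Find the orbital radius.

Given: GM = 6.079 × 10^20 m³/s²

Convert to SI: v = 977.4 km/s = 977400 m/s.
For a circular orbit, v² = GM / r, so r = GM / v².
r = 6.079e+20 / (977400)² m ≈ 6.363e+08 m = 636.3 Mm.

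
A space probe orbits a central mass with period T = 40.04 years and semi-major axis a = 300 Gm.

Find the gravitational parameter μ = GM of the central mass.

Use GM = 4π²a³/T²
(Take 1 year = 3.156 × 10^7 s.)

Convert to SI: T = 40.04 years = 1.26366e+09 s; a = 300 Gm = 3e+11 m.
GM = 4π² · a³ / T².
GM = 4π² · (3e+11)³ / (1.26366e+09)² m³/s² ≈ 6.675e+17 m³/s² = 6.675 × 10^17 m³/s².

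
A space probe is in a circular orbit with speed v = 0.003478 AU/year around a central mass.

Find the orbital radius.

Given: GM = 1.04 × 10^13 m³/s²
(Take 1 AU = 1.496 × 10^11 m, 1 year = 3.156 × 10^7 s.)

Convert to SI: v = 0.003478 AU/year = 16.4863 m/s.
For a circular orbit, v² = GM / r, so r = GM / v².
r = 1.04e+13 / (16.4863)² m ≈ 3.826e+10 m = 0.2558 AU.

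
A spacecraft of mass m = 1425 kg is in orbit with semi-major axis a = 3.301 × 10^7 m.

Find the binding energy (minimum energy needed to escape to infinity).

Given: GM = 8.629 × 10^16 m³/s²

Total orbital energy is E = −GMm/(2a); binding energy is E_bind = −E = GMm/(2a).
E_bind = 8.629e+16 · 1425 / (2 · 3.301e+07) J ≈ 1.863e+12 J = 1.863 TJ.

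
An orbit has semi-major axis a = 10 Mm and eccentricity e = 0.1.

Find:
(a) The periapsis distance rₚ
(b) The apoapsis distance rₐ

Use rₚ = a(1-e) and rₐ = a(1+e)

Convert to SI: a = 10 Mm = 1e+07 m.
(a) rₚ = a(1 − e) = 1e+07 · (1 − 0.1) = 1e+07 · 0.9 ≈ 9e+06 m = 9 Mm.
(b) rₐ = a(1 + e) = 1e+07 · (1 + 0.1) = 1e+07 · 1.1 ≈ 1.1e+07 m = 11 Mm.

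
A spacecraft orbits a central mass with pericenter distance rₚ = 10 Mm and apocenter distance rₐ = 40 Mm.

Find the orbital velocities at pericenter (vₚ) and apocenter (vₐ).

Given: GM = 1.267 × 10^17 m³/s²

Convert to SI: rₚ = 10 Mm = 1e+07 m; rₐ = 40 Mm = 4e+07 m.
Use the vis-viva equation v² = GM(2/r − 1/a) with a = (rₚ + rₐ)/2 = (1e+07 + 4e+07)/2 = 2.5e+07 m.
vₚ = √(GM · (2/rₚ − 1/a)) = √(1.267e+17 · (2/1e+07 − 1/2.5e+07)) m/s ≈ 1.424e+05 m/s = 142.4 km/s.
vₐ = √(GM · (2/rₐ − 1/a)) = √(1.267e+17 · (2/4e+07 − 1/2.5e+07)) m/s ≈ 3.559e+04 m/s = 35.59 km/s.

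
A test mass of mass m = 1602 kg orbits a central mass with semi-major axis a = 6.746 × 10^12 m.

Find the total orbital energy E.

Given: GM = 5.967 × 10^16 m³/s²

E = −GMm / (2a).
E = −5.967e+16 · 1602 / (2 · 6.746e+12) J ≈ -7.085e+06 J = -7.085 MJ.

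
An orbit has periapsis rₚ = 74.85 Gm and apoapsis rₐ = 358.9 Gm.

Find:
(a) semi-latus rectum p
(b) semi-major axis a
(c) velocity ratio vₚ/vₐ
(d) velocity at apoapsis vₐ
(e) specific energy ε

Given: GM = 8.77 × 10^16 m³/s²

Convert to SI: rₚ = 74.85 Gm = 7.485e+10 m; rₐ = 358.9 Gm = 3.589e+11 m.
(a) From a = (rₚ + rₐ)/2 = 2.16875e+11 m and e = (rₐ − rₚ)/(rₐ + rₚ) = 0.65487, p = a(1 − e²) = 2.16875e+11 · (1 − (0.65487)²) ≈ 1.239e+11 m
(b) a = (rₚ + rₐ)/2 = (7.485e+10 + 3.589e+11)/2 ≈ 2.169e+11 m
(c) Conservation of angular momentum (rₚvₚ = rₐvₐ) gives vₚ/vₐ = rₐ/rₚ = 3.589e+11/7.485e+10 ≈ 4.795
(d) With a = (rₚ + rₐ)/2 = 2.16875e+11 m, vₐ = √(GM (2/rₐ − 1/a)) = √(8.77e+16 · (2/3.589e+11 − 1/2.16875e+11)) m/s ≈ 290.4 m/s
(e) With a = (rₚ + rₐ)/2 = 2.16875e+11 m, ε = −GM/(2a) = −8.77e+16/(2 · 2.16875e+11) J/kg ≈ -2.022e+05 J/kg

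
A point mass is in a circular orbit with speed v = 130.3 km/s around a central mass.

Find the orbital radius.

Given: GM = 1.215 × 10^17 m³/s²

Convert to SI: v = 130.3 km/s = 130300 m/s.
For a circular orbit, v² = GM / r, so r = GM / v².
r = 1.215e+17 / (130300)² m ≈ 7.156e+06 m = 7.156 Mm.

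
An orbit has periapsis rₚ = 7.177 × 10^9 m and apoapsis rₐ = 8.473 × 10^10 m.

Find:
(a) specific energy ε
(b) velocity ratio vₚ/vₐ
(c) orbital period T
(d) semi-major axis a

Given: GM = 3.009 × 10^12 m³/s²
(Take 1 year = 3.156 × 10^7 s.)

(a) With a = (rₚ + rₐ)/2 = 4.59535e+10 m, ε = −GM/(2a) = −3.009e+12/(2 · 4.59535e+10) J/kg ≈ -32.74 J/kg
(b) Conservation of angular momentum (rₚvₚ = rₐvₐ) gives vₚ/vₐ = rₐ/rₚ = 8.473e+10/7.177e+09 ≈ 11.81
(c) With a = (rₚ + rₐ)/2 = 4.59535e+10 m, T = 2π √(a³/GM) = 2π √((4.59535e+10)³/3.009e+12) s ≈ 3.568e+10 s
(d) a = (rₚ + rₐ)/2 = (7.177e+09 + 8.473e+10)/2 ≈ 4.595e+10 m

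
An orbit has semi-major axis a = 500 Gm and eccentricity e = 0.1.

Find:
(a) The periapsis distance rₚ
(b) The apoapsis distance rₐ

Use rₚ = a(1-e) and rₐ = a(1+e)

Convert to SI: a = 500 Gm = 5e+11 m.
(a) rₚ = a(1 − e) = 5e+11 · (1 − 0.1) = 5e+11 · 0.9 ≈ 4.5e+11 m = 450 Gm.
(b) rₐ = a(1 + e) = 5e+11 · (1 + 0.1) = 5e+11 · 1.1 ≈ 5.5e+11 m = 550 Gm.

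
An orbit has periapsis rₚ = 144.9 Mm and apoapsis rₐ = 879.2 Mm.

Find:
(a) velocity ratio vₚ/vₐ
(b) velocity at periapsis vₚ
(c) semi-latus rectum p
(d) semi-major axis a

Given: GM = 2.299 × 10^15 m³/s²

Convert to SI: rₚ = 144.9 Mm = 1.449e+08 m; rₐ = 879.2 Mm = 8.792e+08 m.
(a) Conservation of angular momentum (rₚvₚ = rₐvₐ) gives vₚ/vₐ = rₐ/rₚ = 8.792e+08/1.449e+08 ≈ 6.068
(b) With a = (rₚ + rₐ)/2 = 5.1205e+08 m, vₚ = √(GM (2/rₚ − 1/a)) = √(2.299e+15 · (2/1.449e+08 − 1/5.1205e+08)) m/s ≈ 5219 m/s
(c) From a = (rₚ + rₐ)/2 = 5.1205e+08 m and e = (rₐ − rₚ)/(rₐ + rₚ) = 0.71702, p = a(1 − e²) = 5.1205e+08 · (1 − (0.71702)²) ≈ 2.488e+08 m
(d) a = (rₚ + rₐ)/2 = (1.449e+08 + 8.792e+08)/2 ≈ 5.12e+08 m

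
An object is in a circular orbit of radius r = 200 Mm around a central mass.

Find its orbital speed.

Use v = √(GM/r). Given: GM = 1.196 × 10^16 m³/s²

Convert to SI: r = 200 Mm = 2e+08 m.
For a circular orbit, gravity supplies the centripetal force, so v = √(GM / r).
v = √(1.196e+16 / 2e+08) m/s ≈ 7733 m/s = 7.733 km/s.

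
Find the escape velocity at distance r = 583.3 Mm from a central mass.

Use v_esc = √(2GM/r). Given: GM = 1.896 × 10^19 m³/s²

Convert to SI: r = 583.3 Mm = 5.833e+08 m.
Escape velocity comes from setting total energy to zero: ½v² − GM/r = 0 ⇒ v_esc = √(2GM / r).
v_esc = √(2 · 1.896e+19 / 5.833e+08) m/s ≈ 2.55e+05 m/s = 255 km/s.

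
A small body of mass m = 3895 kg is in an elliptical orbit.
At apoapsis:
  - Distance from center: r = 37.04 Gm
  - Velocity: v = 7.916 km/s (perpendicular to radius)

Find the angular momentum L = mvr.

Convert to SI: r = 37.04 Gm = 3.704e+10 m; v = 7.916 km/s = 7916 m/s.
Since v is perpendicular to r, L = m · v · r.
L = 3895 · 7916 · 3.704e+10 kg·m²/s ≈ 1.142e+18 kg·m²/s.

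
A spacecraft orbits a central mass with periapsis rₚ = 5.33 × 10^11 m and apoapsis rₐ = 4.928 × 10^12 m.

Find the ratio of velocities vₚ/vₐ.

Conservation of angular momentum gives rₚvₚ = rₐvₐ, so vₚ/vₐ = rₐ/rₚ.
vₚ/vₐ = 4.928e+12 / 5.33e+11 ≈ 9.246.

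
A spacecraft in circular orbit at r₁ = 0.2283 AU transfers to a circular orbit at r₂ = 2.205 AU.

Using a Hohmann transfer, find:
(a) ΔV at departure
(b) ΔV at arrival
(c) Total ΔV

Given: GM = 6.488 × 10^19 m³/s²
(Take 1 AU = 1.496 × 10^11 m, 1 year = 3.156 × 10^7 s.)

Convert to SI: r₁ = 0.2283 AU = 3.41537e+10 m; r₂ = 2.205 AU = 3.29868e+11 m.
Transfer semi-major axis: a_t = (r₁ + r₂)/2 = (3.41537e+10 + 3.29868e+11)/2 = 1.82011e+11 m.
Circular speeds: v₁ = √(GM/r₁) = 43585 m/s, v₂ = √(GM/r₂) = 14024.4 m/s.
Transfer speeds (vis-viva v² = GM(2/r − 1/a_t)): v₁ᵗ = 58675.7 m/s, v₂ᵗ = 6075.13 m/s.
(a) ΔV₁ = |v₁ᵗ − v₁| ≈ 1.509e+04 m/s = 3.184 AU/year.
(b) ΔV₂ = |v₂ − v₂ᵗ| ≈ 7949 m/s = 1.677 AU/year.
(c) ΔV_total = ΔV₁ + ΔV₂ ≈ 2.304e+04 m/s = 4.861 AU/year.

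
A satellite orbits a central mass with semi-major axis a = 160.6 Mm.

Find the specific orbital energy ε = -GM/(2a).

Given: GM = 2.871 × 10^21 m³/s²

Convert to SI: a = 160.6 Mm = 1.606e+08 m.
ε = −GM / (2a).
ε = −2.871e+21 / (2 · 1.606e+08) J/kg ≈ -8.938e+12 J/kg = -8938 GJ/kg.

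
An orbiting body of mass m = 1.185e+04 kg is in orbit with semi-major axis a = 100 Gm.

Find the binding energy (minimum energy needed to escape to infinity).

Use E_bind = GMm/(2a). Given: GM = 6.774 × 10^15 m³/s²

Convert to SI: a = 100 Gm = 1e+11 m.
Total orbital energy is E = −GMm/(2a); binding energy is E_bind = −E = GMm/(2a).
E_bind = 6.774e+15 · 1.185e+04 / (2 · 1e+11) J ≈ 4.014e+08 J = 401.4 MJ.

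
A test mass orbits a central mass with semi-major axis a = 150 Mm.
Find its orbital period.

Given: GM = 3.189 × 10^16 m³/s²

Convert to SI: a = 150 Mm = 1.5e+08 m.
Kepler's third law: T = 2π √(a³ / GM).
Substituting a = 1.5e+08 m and GM = 3.189e+16 m³/s²:
T = 2π √((1.5e+08)³ / 3.189e+16) s
T ≈ 6.464e+04 s = 17.96 hours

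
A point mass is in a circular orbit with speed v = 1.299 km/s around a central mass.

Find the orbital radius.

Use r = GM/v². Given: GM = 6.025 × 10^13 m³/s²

Convert to SI: v = 1.299 km/s = 1299 m/s.
For a circular orbit, v² = GM / r, so r = GM / v².
r = 6.025e+13 / (1299)² m ≈ 3.571e+07 m = 35.71 Mm.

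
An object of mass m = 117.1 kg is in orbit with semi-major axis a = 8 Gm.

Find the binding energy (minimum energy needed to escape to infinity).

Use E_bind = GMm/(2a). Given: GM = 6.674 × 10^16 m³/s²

Convert to SI: a = 8 Gm = 8e+09 m.
Total orbital energy is E = −GMm/(2a); binding energy is E_bind = −E = GMm/(2a).
E_bind = 6.674e+16 · 117.1 / (2 · 8e+09) J ≈ 4.885e+08 J = 488.5 MJ.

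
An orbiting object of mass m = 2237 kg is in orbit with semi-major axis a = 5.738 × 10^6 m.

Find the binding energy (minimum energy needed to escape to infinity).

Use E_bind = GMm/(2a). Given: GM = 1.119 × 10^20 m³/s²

Total orbital energy is E = −GMm/(2a); binding energy is E_bind = −E = GMm/(2a).
E_bind = 1.119e+20 · 2237 / (2 · 5.738e+06) J ≈ 2.181e+16 J = 21.81 PJ.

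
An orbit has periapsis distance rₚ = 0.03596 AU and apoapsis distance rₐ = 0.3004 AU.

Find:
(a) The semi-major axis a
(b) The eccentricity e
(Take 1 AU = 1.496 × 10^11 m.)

Convert to SI: rₚ = 0.03596 AU = 5.37962e+09 m; rₐ = 0.3004 AU = 4.49398e+10 m.
(a) a = (rₚ + rₐ) / 2 = (5.37962e+09 + 4.49398e+10) / 2 ≈ 2.516e+10 m = 0.1682 AU.
(b) e = (rₐ − rₚ) / (rₐ + rₚ) = (4.49398e+10 − 5.37962e+09) / (4.49398e+10 + 5.37962e+09) ≈ 0.7862.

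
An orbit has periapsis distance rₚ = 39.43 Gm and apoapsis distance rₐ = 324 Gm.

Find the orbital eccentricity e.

Convert to SI: rₚ = 39.43 Gm = 3.943e+10 m; rₐ = 324 Gm = 3.24e+11 m.
e = (rₐ − rₚ) / (rₐ + rₚ).
e = (3.24e+11 − 3.943e+10) / (3.24e+11 + 3.943e+10) = 2.8457e+11 / 3.6343e+11 ≈ 0.783.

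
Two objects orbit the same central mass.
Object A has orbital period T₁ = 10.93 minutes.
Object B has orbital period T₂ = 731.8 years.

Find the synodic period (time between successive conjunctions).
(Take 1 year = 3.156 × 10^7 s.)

Convert to SI: T₁ = 10.93 minutes = 655.8 s; T₂ = 731.8 years = 2.30956e+10 s.
T_syn = |T₁ · T₂ / (T₁ − T₂)|.
T_syn = |655.8 · 2.30956e+10 / (655.8 − 2.30956e+10)| s ≈ 655.8 s = 10.93 minutes.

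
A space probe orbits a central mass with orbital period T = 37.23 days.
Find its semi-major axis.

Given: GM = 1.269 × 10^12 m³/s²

Convert to SI: T = 37.23 days = 3.21667e+06 s.
Invert Kepler's third law: a = (GM · T² / (4π²))^(1/3).
Substituting T = 3.21667e+06 s and GM = 1.269e+12 m³/s²:
a = (1.269e+12 · (3.21667e+06)² / (4π²))^(1/3) m
a ≈ 6.928e+07 m = 69.28 Mm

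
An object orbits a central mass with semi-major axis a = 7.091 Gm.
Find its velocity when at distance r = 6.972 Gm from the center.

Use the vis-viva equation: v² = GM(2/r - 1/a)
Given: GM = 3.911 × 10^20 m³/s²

Convert to SI: a = 7.091 Gm = 7.091e+09 m; r = 6.972 Gm = 6.972e+09 m.
Vis-viva: v = √(GM · (2/r − 1/a)).
2/r − 1/a = 2/6.972e+09 − 1/7.091e+09 = 1.45838e-10 m⁻¹.
v = √(3.911e+20 · 1.45838e-10) m/s ≈ 2.388e+05 m/s = 238.8 km/s.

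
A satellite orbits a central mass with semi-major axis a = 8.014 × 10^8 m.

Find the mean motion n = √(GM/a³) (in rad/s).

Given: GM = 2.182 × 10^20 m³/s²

n = √(GM / a³).
n = √(2.182e+20 / (8.014e+08)³) rad/s ≈ 0.0006511 rad/s.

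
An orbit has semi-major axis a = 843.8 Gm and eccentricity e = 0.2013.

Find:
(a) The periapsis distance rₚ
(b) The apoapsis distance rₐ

Convert to SI: a = 843.8 Gm = 8.438e+11 m.
(a) rₚ = a(1 − e) = 8.438e+11 · (1 − 0.2013) = 8.438e+11 · 0.7987 ≈ 6.739e+11 m = 673.9 Gm.
(b) rₐ = a(1 + e) = 8.438e+11 · (1 + 0.2013) = 8.438e+11 · 1.2013 ≈ 1.014e+12 m = 1.014 Tm.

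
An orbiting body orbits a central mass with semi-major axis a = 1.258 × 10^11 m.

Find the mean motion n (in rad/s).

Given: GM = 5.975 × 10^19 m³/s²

n = √(GM / a³).
n = √(5.975e+19 / (1.258e+11)³) rad/s ≈ 1.732e-07 rad/s.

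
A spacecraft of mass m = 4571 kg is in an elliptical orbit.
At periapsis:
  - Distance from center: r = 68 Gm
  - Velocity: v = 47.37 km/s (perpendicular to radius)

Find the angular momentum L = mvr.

Convert to SI: r = 68 Gm = 6.8e+10 m; v = 47.37 km/s = 47370 m/s.
Since v is perpendicular to r, L = m · v · r.
L = 4571 · 47370 · 6.8e+10 kg·m²/s ≈ 1.472e+19 kg·m²/s.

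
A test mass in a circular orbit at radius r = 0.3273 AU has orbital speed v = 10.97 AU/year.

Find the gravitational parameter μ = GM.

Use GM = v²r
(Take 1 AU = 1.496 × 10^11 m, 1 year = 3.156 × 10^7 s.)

Convert to SI: r = 0.3273 AU = 4.89641e+10 m; v = 10.97 AU/year = 51999.7 m/s.
For a circular orbit v² = GM/r, so GM = v² · r.
GM = (51999.7)² · 4.89641e+10 m³/s² ≈ 1.324e+20 m³/s² = 1.324 × 10^20 m³/s².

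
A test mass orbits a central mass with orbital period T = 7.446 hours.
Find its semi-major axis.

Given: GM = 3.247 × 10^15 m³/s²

Convert to SI: T = 7.446 hours = 26805.6 s.
Invert Kepler's third law: a = (GM · T² / (4π²))^(1/3).
Substituting T = 26805.6 s and GM = 3.247e+15 m³/s²:
a = (3.247e+15 · (26805.6)² / (4π²))^(1/3) m
a ≈ 3.895e+07 m = 3.895 × 10^7 m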